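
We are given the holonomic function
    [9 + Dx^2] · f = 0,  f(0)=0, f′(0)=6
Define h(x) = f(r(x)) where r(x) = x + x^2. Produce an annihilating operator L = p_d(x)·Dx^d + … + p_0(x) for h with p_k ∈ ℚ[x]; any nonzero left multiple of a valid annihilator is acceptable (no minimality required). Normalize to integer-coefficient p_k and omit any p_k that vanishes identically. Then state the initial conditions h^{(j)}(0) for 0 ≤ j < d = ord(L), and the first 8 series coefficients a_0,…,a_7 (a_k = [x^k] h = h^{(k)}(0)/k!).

L = (9 + 54·x + 108·x^2 + 72·x^3) - 2·Dx + (1 + 2·x)·Dx^2  (order 2).
h: a_k = 0, 6, 6, -9, -27, -459/20, 45/4, 11097/280, …
ICs: h(0) = 0, h′(0) = 6.

f: a_k = 0, 6, 0, -9, 0, 81/20, 0, -243/280, …
Substitute x→r, Dx→(1/r')Dx; clear ⇒ L₀.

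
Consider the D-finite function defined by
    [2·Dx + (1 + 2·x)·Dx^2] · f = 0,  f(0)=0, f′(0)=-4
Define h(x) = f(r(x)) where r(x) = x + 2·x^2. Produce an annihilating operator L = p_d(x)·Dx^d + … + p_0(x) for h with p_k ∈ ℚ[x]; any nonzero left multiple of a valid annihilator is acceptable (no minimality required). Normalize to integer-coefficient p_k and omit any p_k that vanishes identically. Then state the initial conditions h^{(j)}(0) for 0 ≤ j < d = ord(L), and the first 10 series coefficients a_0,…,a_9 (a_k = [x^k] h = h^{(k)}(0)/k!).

f: a_k = 0, -4, 4, -16/3, 8, -64/5, 64/3, -256/7, 64, -1024/9, …
f∘r: x↦r, Dx↦Dx/r' in L_f ⇒ L₀.
L = (-2 + 8·x + 16·x^2)·Dx + (1 + 6·x + 12·x^2 + 16·x^3)·Dx^2  (order 2).
h: a_k = 0, -4, -4, 32/3, -8, -64/5, 128/3, -256/7, -64, 2048/9, …
ICs: h(0) = 0, h′(0) = -4.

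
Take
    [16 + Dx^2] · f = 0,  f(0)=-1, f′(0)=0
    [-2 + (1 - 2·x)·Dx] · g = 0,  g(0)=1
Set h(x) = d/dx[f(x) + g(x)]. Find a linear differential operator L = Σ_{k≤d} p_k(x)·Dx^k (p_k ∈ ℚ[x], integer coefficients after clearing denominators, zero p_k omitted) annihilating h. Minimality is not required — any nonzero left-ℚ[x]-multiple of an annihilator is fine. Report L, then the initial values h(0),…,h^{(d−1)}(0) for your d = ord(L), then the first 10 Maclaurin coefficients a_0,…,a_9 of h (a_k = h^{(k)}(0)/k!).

L = (512 - 512·x + 512·x^2) + (-80 + 288·x - 384·x^2 + 256·x^3)·Dx + (32 - 32·x + 32·x^2)·Dx^2 + (-5 + 18·x - 24·x^2 + 16·x^3)·Dx^3  (order 3).
h: a_k = 2, 24, 24, 64/3, 160, 6272/15, 896, 641024/315, 4608, 29038592/2835, …
ICs: h(0) = 2, h′(0) = 24, h′′(0) = 48.

f: a_k = -1, 0, 8, 0, -32/3, 0, 256/45, 0, -512/315, 0, …
g: a_k = 1, 2, 4, 8, 16, 32, 64, 128, 256, 512, …
Sum ⇒ L₀ = lclm(L_f,L_g) in ℚ(x)⟨Dx⟩.
h₀' ⇒ L via d/dx closure of L₀.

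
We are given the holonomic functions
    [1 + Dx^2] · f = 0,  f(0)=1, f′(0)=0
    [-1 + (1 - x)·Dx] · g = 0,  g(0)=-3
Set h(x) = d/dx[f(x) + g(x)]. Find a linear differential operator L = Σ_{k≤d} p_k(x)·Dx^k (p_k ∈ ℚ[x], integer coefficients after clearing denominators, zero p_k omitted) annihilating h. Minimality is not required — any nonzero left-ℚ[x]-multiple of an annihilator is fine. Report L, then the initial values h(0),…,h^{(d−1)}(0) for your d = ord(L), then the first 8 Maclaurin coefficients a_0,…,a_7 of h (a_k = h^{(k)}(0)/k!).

L = (26 - 4·x + 2·x^2) + (-7 + 9·x - 3·x^2 + x^3)·Dx + (26 - 4·x + 2·x^2)·Dx^2 + (-7 + 9·x - 3·x^2 + x^3)·Dx^3  (order 3).
h: a_k = -3, -7, -9, -71/6, -15, -2161/120, -21, -120959/5040, …
ICs: h(0) = -3, h′(0) = -7, h′′(0) = -18.

f: a_k = 1, 0, -1/2, 0, 1/24, 0, -1/720, 0, …
g: a_k = -3, -3, -3, -3, -3, -3, -3, -3, …
f+g: L₀ = lclm(L_f,L_g), ord ≤ 2+1.
Differentiate: ansatz ord ≤ ord L₀ ⇒ L.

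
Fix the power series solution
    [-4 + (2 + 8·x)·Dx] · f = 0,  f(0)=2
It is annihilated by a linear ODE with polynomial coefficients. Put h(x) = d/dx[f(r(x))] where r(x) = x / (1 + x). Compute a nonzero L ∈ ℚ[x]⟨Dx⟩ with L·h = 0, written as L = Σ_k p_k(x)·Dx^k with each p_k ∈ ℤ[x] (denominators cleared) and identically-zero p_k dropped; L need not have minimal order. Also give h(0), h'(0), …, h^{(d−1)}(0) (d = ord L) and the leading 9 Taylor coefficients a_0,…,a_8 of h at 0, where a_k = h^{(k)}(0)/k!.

L = (-4 - 10·x) + (-1 - 6·x - 5·x^2)·Dx  (order 1).
h: a_k = 4, -16, 60, -240, 1020, -4512, 20468, -94400, 440460, …
ICs: h(0) = 4.

f: a_k = 2, 4, -4, 8, -20, 56, -168, 528, -1716, …
Change of var in L_f (x↦r) gives L₀.
Differentiate: ansatz ord ≤ ord L₀ ⇒ L.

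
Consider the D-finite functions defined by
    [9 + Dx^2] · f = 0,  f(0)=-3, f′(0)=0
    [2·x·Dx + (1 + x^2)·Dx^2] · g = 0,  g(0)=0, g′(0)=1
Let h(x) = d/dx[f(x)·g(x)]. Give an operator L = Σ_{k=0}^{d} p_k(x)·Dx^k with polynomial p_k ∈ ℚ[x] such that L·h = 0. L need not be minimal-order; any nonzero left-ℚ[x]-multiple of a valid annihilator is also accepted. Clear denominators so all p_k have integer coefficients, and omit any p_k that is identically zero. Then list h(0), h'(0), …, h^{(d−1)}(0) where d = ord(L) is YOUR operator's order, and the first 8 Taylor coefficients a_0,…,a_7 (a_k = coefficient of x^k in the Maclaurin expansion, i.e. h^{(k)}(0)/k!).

L = (20358 + 86886·x^2 + 157437·x^4 + 155520·x^6 + 96228·x^8 + 36450·x^10 + 6561·x^12) + (6372·x + 25596·x^3 + 39960·x^5 + 32400·x^7 + 14580·x^9 + 2916·x^11)·Dx + (3432 + 15828·x^2 + 31110·x^4 + 33588·x^6 + 22032·x^8 + 8424·x^10 + 1458·x^12)·Dx^2 + (708·x + 2844·x^3 + 4440·x^5 + 3600·x^7 + 1620·x^9 + 324·x^11)·Dx^3 + (130 + 686·x^2 + 1513·x^4 + 1812·x^6 + 1260·x^8 + 486·x^10 + 81·x^12)·Dx^4  (order 4).
h: a_k = -3, 0, 87/2, 0, -609/8, 0, 5343/80, 0, …
ICs: h(0) = -3, h′(0) = 0, h′′(0) = 87, h′′′(0) = 0.

f: a_k = -3, 0, 27/2, 0, -81/8, 0, 243/80, 0, …
g: a_k = 0, 1, 0, -1/3, 0, 1/5, 0, -1/7, …
h₀=f·g: eliminate ⇒ L₀, order ≤ 2·2.
Derive L from L₀ (diff closure).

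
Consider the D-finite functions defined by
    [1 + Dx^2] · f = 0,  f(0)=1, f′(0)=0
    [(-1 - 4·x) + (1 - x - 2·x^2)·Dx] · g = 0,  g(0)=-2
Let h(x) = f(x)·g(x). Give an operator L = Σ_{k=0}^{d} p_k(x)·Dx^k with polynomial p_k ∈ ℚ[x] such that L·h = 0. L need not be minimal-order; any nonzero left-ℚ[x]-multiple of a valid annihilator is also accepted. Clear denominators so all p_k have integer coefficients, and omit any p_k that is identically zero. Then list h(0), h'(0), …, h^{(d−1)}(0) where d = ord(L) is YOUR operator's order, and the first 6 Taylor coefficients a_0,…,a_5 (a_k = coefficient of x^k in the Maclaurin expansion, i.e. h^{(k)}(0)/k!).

L = (3 + x + 2·x^2) + (2 + 8·x)·Dx + (-1 + x + 2·x^2)·Dx^2  (order 2).
h: a_k = -2, -2, -5, -9, -229/12, -445/12, …
ICs: h(0) = -2, h′(0) = -2.

f: a_k = 1, 0, -1/2, 0, 1/24, 0, …
g: a_k = -2, -2, -6, -10, -22, -42, …
Sym-product of L_f,L_g gives L₀ (≤ ord 2).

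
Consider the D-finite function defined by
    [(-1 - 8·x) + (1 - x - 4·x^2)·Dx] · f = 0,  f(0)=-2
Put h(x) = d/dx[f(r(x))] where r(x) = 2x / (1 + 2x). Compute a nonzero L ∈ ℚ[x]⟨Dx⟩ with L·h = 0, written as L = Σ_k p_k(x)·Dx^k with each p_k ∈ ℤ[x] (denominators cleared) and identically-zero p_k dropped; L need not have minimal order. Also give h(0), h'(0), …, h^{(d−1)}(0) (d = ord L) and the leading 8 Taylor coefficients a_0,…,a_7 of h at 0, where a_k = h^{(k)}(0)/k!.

f: a_k = -2, -2, -10, -18, -58, -130, -362, -882, …
h₀=f(r): pull back L_f along r ⇒ L₀.
h₀' ⇒ L via d/dx closure of L₀.
L = (16 + 96·x + 960·x^2 + 1152·x^3) + (-1 - 22·x - 60·x^2 + 248·x^3 + 576·x^4)·Dx  (order 1).
h: a_k = -4, -64, 0, -2048, 5120, -61440, 258048, -1900544, …
ICs: h(0) = -4.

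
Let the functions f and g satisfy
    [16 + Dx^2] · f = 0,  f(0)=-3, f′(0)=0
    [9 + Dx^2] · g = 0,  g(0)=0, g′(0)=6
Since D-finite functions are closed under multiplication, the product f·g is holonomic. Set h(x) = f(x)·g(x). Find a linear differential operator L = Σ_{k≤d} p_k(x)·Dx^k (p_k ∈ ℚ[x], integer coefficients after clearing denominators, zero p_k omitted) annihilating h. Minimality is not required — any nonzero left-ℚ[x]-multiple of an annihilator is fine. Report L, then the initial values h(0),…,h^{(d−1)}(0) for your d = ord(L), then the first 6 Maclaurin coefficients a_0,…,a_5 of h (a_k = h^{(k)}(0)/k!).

f: a_k = -3, 0, 24, 0, -32, 0, …
g: a_k = 0, 6, 0, -9, 0, 81/20, …
L₀ := L_f ⊗_s L_g (sym. prod.), ord ≤ 4.
L = 49 + 50·Dx^2 + Dx^4  (order 4).
h: a_k = 0, -18, 0, 171, 0, -8403/20, …
ICs: h(0) = 0, h′(0) = -18, h′′(0) = 0, h′′′(0) = 1026.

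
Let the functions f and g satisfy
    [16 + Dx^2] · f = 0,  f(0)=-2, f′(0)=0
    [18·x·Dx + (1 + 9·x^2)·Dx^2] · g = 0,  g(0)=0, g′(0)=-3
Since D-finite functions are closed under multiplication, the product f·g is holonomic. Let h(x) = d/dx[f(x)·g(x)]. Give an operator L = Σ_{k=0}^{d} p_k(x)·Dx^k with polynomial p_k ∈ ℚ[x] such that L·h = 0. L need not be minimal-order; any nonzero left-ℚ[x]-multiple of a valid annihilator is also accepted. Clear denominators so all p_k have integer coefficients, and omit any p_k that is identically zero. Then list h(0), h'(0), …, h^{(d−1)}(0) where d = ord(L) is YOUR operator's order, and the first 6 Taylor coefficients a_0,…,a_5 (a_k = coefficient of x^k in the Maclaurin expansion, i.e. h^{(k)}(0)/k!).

L = (524992 + 14103936·x^2 + 183342528·x^4 + 608394240·x^6 + 1431032832·x^8 + 3627970560·x^10 + 8707129344·x^12) + (314208·x + 11036736·x^3 + 108591840·x^5 + 419904000·x^7 + 1209323520·x^9 + 2176782336·x^11)·Dx + (38012 + 1098792·x^2 + 14837580·x^4 + 64186992·x^6 + 209112192·x^8 + 589545216·x^10 + 1088391168·x^12)·Dx^2 + (19638·x + 689796·x^3 + 6786990·x^5 + 26244000·x^7 + 75582720·x^9 + 136048896·x^11)·Dx^3 + (325 + 13581·x^2 + 211167·x^4 + 1635147·x^6 + 7479540·x^8 + 22674816·x^10 + 34012224·x^12)·Dx^4  (order 4).
h: a_k = 6, 0, -198, 0, 1526, 0, …
ICs: h(0) = 6, h′(0) = 0, h′′(0) = -396, h′′′(0) = 0.

f: a_k = -2, 0, 16, 0, -64/3, 0, …
g: a_k = 0, -3, 0, 9, 0, -243/5, …
L₀ := L_f ⊗_s L_g (sym. prod.), ord ≤ 4.
Derive L from L₀ (diff closure).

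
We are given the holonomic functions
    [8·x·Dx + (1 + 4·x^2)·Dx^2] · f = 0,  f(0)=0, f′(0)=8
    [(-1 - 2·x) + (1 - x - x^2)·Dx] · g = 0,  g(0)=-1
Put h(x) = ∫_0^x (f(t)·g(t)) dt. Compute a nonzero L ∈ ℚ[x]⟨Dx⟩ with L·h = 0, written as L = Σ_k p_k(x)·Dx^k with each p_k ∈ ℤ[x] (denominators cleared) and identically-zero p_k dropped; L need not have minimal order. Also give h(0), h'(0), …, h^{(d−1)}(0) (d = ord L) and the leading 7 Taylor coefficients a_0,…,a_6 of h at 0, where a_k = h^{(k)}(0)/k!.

L = (2 + 8·x + 24·x^2)·Dx + (2 - 4·x + 16·x^2 + 24·x^3)·Dx^2 + (-1 + x - 3·x^2 + 4·x^3 + 4·x^4)·Dx^3  (order 3).
h: a_k = 0, 0, -4, -8/3, -4/3, -8/3, -332/45, …
ICs: h(0) = 0, h′(0) = 0, h′′(0) = -8.

f: a_k = 0, 8, 0, -32/3, 0, 128/5, 0, …
g: a_k = -1, -1, -2, -3, -5, -8, -13, …
Sym-product of L_f,L_g gives L₀ (≤ ord 2).
h=∫h₀ ⇒ L = L₀·Dx.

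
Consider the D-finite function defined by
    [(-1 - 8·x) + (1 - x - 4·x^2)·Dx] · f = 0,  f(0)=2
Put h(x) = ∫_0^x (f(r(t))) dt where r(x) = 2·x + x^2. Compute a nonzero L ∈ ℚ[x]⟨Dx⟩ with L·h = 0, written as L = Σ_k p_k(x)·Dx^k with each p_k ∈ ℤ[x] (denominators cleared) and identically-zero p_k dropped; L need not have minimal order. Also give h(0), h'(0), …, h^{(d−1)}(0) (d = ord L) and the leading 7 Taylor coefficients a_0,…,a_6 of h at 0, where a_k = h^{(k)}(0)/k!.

f: a_k = 2, 2, 10, 18, 58, 130, 362, …
f∘r: x↦r, Dx↦Dx/r' in L_f ⇒ L₀.
h=∫h₀ ⇒ L = L₀·Dx.
L = (2 + 34·x + 48·x^2 + 16·x^3)·Dx + (-1 + 2·x + 17·x^2 + 16·x^3 + 4·x^4)·Dx^2  (order 2).
h: a_k = 0, 2, 2, 14, 46, 1154/5, 3062/3, …
ICs: h(0) = 0, h′(0) = 2.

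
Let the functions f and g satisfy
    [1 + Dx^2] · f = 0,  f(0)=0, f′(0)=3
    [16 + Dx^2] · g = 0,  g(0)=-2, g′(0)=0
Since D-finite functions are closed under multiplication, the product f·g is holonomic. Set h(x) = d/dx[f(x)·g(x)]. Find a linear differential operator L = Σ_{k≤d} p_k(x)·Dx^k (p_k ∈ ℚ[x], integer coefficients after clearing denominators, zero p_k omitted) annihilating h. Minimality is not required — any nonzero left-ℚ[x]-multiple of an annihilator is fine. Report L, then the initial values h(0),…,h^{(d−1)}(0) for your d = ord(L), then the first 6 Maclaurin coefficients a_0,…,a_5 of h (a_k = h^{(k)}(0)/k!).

f: a_k = 0, 3, 0, -1/2, 0, 1/40, …
g: a_k = -2, 0, 16, 0, -64/3, 0, …
Product ⇒ symmetric product L₀, ord ≤ 4.
h₀' ⇒ L via d/dx closure of L₀.
L = 225 + 34·Dx^2 + Dx^4  (order 4).
h: a_k = -6, 0, 147, 0, -1441/4, 0, …
ICs: h(0) = -6, h′(0) = 0, h′′(0) = 294, h′′′(0) = 0.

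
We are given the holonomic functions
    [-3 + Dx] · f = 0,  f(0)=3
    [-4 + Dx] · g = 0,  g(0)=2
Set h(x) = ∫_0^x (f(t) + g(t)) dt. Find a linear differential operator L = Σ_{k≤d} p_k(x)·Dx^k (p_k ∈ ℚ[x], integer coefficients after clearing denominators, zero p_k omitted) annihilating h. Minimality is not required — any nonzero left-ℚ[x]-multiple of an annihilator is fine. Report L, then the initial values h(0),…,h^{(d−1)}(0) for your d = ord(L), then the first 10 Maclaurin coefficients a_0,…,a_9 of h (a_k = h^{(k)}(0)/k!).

L = 12·Dx - 7·Dx^2 + Dx^3  (order 3).
h: a_k = 0, 5, 17/2, 59/6, 209/24, 151/24, 2777/720, 10379/5040, 39329/40320, 30151/72576, …
ICs: h(0) = 0, h′(0) = 5, h′′(0) = 17.

f: a_k = 3, 9, 27/2, 27/2, 81/8, 243/40, 243/80, 729/560, 2187/4480, 729/4480, …
g: a_k = 2, 8, 16, 64/3, 64/3, 256/15, 512/45, 2048/315, 1024/315, 4096/2835, …
f+g: L₀ = lclm(L_f,L_g), ord ≤ 1+1.
Integrate: L := L₀·Dx.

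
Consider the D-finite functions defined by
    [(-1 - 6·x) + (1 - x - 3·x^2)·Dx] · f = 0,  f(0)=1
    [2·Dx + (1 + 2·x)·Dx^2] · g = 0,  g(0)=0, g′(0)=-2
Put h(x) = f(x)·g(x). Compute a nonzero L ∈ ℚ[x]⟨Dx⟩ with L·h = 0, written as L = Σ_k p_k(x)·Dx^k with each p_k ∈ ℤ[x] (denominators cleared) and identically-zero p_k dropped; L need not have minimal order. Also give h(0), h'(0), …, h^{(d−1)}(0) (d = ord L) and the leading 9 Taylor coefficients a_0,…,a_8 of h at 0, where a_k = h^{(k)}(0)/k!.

L = (8 + 24·x) + (18·x + 30·x^2)·Dx + (-1 - x + 5·x^2 + 6·x^3)·Dx^2  (order 2).
h: a_k = 0, -2, 0, -26/3, -14/3, -556/15, -202/5, -5946/35, -9068/35, …
ICs: h(0) = 0, h′(0) = -2.

f: a_k = 1, 1, 4, 7, 19, 40, 97, 217, 508, …
g: a_k = 0, -2, 2, -8/3, 4, -32/5, 32/3, -128/7, 32, …
f·g: L₀ = L_f ⊗_s L_g, ord ≤ 1·2.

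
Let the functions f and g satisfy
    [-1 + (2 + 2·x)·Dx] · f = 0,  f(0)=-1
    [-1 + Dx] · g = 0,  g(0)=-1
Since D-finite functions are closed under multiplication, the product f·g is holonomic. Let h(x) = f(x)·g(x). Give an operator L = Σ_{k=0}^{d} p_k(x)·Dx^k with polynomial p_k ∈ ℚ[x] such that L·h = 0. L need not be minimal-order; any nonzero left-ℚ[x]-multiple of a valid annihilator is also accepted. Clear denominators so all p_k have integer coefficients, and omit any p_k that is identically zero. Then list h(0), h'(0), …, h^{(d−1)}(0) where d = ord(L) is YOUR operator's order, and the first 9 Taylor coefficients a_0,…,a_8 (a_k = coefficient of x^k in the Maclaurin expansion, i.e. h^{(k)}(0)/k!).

L = (-3 - 2·x) + (2 + 2·x)·Dx  (order 1).
h: a_k = 1, 3/2, 7/8, 17/48, 11/128, 107/3840, -89/46080, 1123/215040, -39551/10321920, …
ICs: h(0) = 1.

f: a_k = -1, -1/2, 1/8, -1/16, 5/128, -7/256, 21/1024, -33/2048, 429/32768, …
g: a_k = -1, -1, -1/2, -1/6, -1/24, -1/120, -1/720, -1/5040, -1/40320, …
Product ⇒ symmetric product L₀, ord ≤ 1.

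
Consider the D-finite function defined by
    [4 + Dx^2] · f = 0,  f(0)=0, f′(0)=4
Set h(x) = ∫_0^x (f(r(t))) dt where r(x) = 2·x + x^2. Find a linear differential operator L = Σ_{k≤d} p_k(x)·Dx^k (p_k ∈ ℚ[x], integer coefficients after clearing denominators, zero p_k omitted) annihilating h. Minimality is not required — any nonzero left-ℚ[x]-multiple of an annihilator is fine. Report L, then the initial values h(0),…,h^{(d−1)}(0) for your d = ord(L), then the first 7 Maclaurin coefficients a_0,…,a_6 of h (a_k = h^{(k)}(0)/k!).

L = (16 + 48·x + 48·x^2 + 16·x^3)·Dx - Dx^2 + (1 + x)·Dx^3  (order 3).
h: a_k = 0, 0, 4, 4/3, -16/3, -32/5, 8/45, …
ICs: h(0) = 0, h′(0) = 0, h′′(0) = 8.

f: a_k = 0, 4, 0, -8/3, 0, 8/15, 0, …
L₀ from L_f via x↦r, Dx↦r'^{-1}Dx.
Integrate: L := L₀·Dx.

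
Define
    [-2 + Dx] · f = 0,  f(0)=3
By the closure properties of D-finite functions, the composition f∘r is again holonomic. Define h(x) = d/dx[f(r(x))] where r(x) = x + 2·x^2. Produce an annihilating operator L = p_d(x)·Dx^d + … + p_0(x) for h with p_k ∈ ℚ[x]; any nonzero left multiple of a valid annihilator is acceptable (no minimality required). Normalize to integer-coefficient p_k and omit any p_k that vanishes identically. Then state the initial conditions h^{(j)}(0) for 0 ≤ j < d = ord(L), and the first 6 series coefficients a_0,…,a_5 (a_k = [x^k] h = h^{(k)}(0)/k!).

f: a_k = 3, 6, 6, 4, 2, 4/5, …
h₀=f(r): pull back L_f along r ⇒ L₀.
h₀' ⇒ L via d/dx closure of L₀.
L = (6 + 16·x + 32·x^2) + (-1 - 4·x)·Dx  (order 1).
h: a_k = 6, 36, 84, 200, 324, 2648/5, …
ICs: h(0) = 6.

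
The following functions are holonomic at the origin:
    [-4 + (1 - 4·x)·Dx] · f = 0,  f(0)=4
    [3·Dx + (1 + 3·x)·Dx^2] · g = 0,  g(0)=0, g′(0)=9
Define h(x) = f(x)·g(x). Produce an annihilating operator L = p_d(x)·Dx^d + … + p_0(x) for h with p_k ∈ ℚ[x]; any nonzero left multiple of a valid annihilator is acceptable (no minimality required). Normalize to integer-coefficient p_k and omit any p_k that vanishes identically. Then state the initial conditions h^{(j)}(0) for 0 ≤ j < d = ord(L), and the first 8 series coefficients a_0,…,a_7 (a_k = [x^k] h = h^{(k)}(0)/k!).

L = 12 + (5 + 36·x)·Dx + (-1 + x + 12·x^2)·Dx^2  (order 2).
h: a_k = 0, 36, 90, 468, 1629, 35496/5, 134694/5, 3902652/35, …
ICs: h(0) = 0, h′(0) = 36.

f: a_k = 4, 16, 64, 256, 1024, 4096, 16384, 65536, …
g: a_k = 0, 9, -27/2, 27, -243/4, 729/5, -729/2, 6561/7, …
L₀ := L_f ⊗_s L_g (sym. prod.), ord ≤ 2.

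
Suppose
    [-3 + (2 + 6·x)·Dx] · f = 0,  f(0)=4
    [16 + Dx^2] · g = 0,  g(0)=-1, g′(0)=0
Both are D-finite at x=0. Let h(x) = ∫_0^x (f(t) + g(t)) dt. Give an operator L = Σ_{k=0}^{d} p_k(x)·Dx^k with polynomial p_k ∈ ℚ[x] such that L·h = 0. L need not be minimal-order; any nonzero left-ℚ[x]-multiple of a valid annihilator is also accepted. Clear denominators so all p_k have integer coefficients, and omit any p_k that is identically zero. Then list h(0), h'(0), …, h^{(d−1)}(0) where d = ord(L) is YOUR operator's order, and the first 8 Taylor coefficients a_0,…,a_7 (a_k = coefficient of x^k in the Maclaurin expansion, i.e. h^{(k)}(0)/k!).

L = (-4368 - 18432·x - 27648·x^2)·Dx + (1760 + 17568·x + 55296·x^2 + 55296·x^3)·Dx^2 + (-273 - 1152·x - 1728·x^2)·Dx^3 + (110 + 1098·x + 3456·x^2 + 3456·x^3)·Dx^4  (order 4).
h: a_k = 0, 3, 3, 7/6, 27/16, -2239/480, 567/128, -623369/80640, …
ICs: h(0) = 0, h′(0) = 3, h′′(0) = 6, h′′′(0) = 7.

f: a_k = 4, 6, -9/2, 27/4, -405/32, 1701/64, -15309/256, 72171/512, …
g: a_k = -1, 0, 8, 0, -32/3, 0, 256/45, 0, …
L₀ := lclm(L_f,L_g); ord L₀ ≤ 1+2.
Integrate: L := L₀·Dx.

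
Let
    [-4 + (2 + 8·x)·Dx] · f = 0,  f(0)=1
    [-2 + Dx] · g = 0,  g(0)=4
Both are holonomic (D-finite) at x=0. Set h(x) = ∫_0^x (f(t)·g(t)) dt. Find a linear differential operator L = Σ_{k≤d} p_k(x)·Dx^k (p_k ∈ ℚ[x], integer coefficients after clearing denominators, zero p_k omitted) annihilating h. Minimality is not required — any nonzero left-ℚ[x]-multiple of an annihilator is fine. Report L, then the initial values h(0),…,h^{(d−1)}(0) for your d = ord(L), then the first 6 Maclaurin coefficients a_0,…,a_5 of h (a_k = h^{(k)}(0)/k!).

L = (-4 - 8·x)·Dx + (1 + 4·x)·Dx^2  (order 2).
h: a_k = 0, 4, 8, 16/3, 16/3, -32/15, …
ICs: h(0) = 0, h′(0) = 4.

f: a_k = 1, 2, -2, 4, -10, 28, …
g: a_k = 4, 8, 8, 16/3, 8/3, 16/15, …
L₀ := L_f ⊗_s L_g (sym. prod.), ord ≤ 1.
Integrate: L := L₀·Dx.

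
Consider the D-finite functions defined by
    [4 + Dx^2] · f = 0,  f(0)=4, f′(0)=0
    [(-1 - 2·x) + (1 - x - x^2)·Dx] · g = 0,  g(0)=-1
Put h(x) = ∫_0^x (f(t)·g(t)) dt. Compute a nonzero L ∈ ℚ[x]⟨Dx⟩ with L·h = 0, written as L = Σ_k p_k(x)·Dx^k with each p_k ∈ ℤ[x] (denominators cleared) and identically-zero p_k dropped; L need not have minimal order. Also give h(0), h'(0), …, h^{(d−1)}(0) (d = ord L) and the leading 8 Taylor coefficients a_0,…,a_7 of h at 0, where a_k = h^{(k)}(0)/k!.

f: a_k = 4, 0, -8, 0, 8/3, 0, -16/45, 0, …
g: a_k = -1, -1, -2, -3, -5, -8, -13, -21, …
h₀=f·g: eliminate ⇒ L₀, order ≤ 2·1.
h=∫₀ˣh₀: take L = L₀·Dx.
L = (-2 + 4·x + 4·x^2)·Dx + (2 + 4·x)·Dx^2 + (-1 + x + x^2)·Dx^3  (order 3).
h: a_k = 0, -4, -2, 0, -1, -4/3, -16/9, -764/315, …
ICs: h(0) = 0, h′(0) = -4, h′′(0) = -4.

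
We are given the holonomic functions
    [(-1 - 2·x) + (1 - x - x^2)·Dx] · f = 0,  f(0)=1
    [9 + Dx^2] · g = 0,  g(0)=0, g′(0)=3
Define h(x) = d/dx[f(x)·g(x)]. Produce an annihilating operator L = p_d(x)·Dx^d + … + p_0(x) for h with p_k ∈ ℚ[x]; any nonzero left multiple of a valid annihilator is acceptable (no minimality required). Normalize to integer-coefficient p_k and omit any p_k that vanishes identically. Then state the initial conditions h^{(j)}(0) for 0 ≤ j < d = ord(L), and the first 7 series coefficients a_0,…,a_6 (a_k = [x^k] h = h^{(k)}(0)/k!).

L = (3 - 162·x - 81·x^2 + 162·x^3 + 81·x^4) + (-12 - 6·x + 54·x^2 + 36·x^3)·Dx + (7 - 16·x - 7·x^2 + 18·x^3 + 9·x^4)·Dx^2  (order 2).
h: a_k = 3, 6, 9/2, 18, 321/8, 1503/20, 2253/16, …
ICs: h(0) = 3, h′(0) = 6.

f: a_k = 1, 1, 2, 3, 5, 8, 13, …
g: a_k = 0, 3, 0, -9/2, 0, 81/40, 0, …
L₀ := L_f ⊗_s L_g (sym. prod.), ord ≤ 2.
Differentiate: ansatz ord ≤ ord L₀ ⇒ L.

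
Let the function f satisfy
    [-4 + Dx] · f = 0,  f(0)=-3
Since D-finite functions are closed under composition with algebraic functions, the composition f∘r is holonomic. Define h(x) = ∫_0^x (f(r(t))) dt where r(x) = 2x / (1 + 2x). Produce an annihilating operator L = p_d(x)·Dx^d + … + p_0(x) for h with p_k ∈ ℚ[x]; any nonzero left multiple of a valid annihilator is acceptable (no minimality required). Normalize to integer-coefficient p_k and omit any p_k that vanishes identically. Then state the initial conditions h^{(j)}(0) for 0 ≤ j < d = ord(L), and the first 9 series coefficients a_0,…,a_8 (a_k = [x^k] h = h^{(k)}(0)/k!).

f: a_k = -3, -12, -24, -32, -32, -128/5, -256/15, -1024/105, -512/105, …
h₀=f(r): pull back L_f along r ⇒ L₀.
∫: right-multiply L₀ by Dx.
L = -8·Dx + (1 + 4·x + 4·x^2)·Dx^2  (order 2).
h: a_k = 0, -3, -12, -16, 8, 64/5, -448/15, 2816/105, 1088/105, …
ICs: h(0) = 0, h′(0) = -3.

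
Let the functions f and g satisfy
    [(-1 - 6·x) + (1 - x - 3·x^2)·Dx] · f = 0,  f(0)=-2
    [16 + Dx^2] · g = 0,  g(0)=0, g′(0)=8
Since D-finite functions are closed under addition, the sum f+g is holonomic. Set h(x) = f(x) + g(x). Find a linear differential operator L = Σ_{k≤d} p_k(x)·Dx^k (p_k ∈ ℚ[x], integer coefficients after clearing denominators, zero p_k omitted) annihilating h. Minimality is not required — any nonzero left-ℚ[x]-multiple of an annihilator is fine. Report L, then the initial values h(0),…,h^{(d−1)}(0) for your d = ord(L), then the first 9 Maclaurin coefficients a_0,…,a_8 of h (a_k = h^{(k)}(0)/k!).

L = (464 + 2816·x + 416·x^2 + 2112·x^3 + 5760·x^4 + 6912·x^5) + (-192 + 304·x + 672·x^2 - 1312·x^3 - 1008·x^4 + 3456·x^5 + 3456·x^6)·Dx + (29 + 176·x + 26·x^2 + 132·x^3 + 360·x^4 + 432·x^5)·Dx^2 + (-12 + 19·x + 42·x^2 - 82·x^3 - 63·x^4 + 216·x^5 + 216·x^6)·Dx^3  (order 3).
h: a_k = -2, 6, -8, -106/3, -38, -944/15, -194, -138758/315, -1016, …
ICs: h(0) = -2, h′(0) = 6, h′′(0) = -16.

f: a_k = -2, -2, -8, -14, -38, -80, -194, -434, -1016, …
g: a_k = 0, 8, 0, -64/3, 0, 256/15, 0, -2048/315, 0, …
Sum ⇒ L₀ = lclm(L_f,L_g) in ℚ(x)⟨Dx⟩.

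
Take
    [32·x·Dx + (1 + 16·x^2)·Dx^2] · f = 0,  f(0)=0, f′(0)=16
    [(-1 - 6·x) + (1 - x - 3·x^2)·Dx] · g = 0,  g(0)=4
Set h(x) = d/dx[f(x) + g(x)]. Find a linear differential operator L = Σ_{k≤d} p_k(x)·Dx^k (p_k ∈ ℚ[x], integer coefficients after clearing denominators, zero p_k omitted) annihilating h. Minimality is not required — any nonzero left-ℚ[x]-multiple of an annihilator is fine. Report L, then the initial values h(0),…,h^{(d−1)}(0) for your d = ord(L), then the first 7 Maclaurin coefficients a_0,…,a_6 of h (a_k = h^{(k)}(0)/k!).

f: a_k = 0, 16, 0, -256/3, 0, 4096/5, 0, …
g: a_k = 4, 4, 16, 28, 76, 160, 388, …
L₀ := lclm(L_f,L_g); ord L₀ ≤ 2+1.
Derive L from L₀ (diff closure).
L = (128 - 512·x - 10560·x^2 - 25344·x^3 - 95904·x^4 - 41472·x^6) + (-37 - 208·x + 206·x^2 - 1476·x^3 - 24336·x^4 - 66528·x^5 - 6912·x^6 - 41472·x^7)·Dx + (4 + 21·x + 198·x^2 + 90·x^3 + 1775·x^4 - 4080·x^5 - 6336·x^6 - 2304·x^7 - 6912·x^8)·Dx^2  (order 2).
h: a_k = 20, 32, -172, 304, 4896, 2328, -59460, …
ICs: h(0) = 20, h′(0) = 32.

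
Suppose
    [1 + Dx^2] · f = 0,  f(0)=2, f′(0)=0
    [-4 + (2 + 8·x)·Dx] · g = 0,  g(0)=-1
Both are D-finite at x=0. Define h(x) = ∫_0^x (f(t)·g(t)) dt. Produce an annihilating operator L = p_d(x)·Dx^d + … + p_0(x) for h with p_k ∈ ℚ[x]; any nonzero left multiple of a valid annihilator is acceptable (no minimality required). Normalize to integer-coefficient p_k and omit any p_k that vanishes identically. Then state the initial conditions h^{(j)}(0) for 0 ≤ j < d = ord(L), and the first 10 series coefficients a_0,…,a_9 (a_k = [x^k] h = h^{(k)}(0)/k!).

L = (13 + 8·x + 16·x^2)·Dx + (-4 - 16·x)·Dx^2 + (1 + 8·x + 16·x^2)·Dx^3  (order 3).
h: a_k = 0, -2, -2, 5/3, -3/2, 43/12, -313/36, 56941/2520, -90059/1440, 32917807/181440, …
ICs: h(0) = 0, h′(0) = -2, h′′(0) = -4.

f: a_k = 2, 0, -1, 0, 1/12, 0, -1/360, 0, 1/20160, 0, …
g: a_k = -1, -2, 2, -4, 10, -28, 84, -264, 858, -2860, …
L₀ := L_f ⊗_s L_g (sym. prod.), ord ≤ 2.
Integrate: L := L₀·Dx.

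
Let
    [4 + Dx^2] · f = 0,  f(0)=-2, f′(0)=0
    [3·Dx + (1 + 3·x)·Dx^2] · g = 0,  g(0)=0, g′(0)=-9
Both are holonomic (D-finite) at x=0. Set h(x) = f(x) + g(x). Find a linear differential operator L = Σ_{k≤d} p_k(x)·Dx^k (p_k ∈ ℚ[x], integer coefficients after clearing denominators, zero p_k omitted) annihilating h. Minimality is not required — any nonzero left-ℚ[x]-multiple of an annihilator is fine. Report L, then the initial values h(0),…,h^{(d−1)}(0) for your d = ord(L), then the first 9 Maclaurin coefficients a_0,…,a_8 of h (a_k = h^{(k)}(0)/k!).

L = (348 + 144·x + 216·x^2)·Dx + (44 + 180·x + 216·x^2 + 216·x^3)·Dx^2 + (87 + 36·x + 54·x^2)·Dx^3 + (11 + 45·x + 54·x^2 + 54·x^3)·Dx^4  (order 4).
h: a_k = -2, -9, 35/2, -27, 713/12, -729/5, 32821/90, -6561/7, 6200113/2520, …
ICs: h(0) = -2, h′(0) = -9, h′′(0) = 35, h′′′(0) = -162.

f: a_k = -2, 0, 4, 0, -4/3, 0, 8/45, 0, -4/315, …
g: a_k = 0, -9, 27/2, -27, 243/4, -729/5, 729/2, -6561/7, 19683/8, …
L₀ := lclm(L_f,L_g); ord L₀ ≤ 2+2.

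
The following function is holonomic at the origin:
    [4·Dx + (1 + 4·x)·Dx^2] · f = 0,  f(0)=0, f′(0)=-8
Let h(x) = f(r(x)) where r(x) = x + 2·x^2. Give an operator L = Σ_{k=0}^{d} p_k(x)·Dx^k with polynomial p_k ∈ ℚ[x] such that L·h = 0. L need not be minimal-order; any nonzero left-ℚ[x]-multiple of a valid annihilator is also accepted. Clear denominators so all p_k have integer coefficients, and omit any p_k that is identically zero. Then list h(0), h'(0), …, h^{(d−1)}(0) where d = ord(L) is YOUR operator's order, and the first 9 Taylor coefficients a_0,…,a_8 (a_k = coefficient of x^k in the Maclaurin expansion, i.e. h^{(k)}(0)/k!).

f: a_k = 0, -8, 16, -128/3, 128, -2048/5, 4096/3, -32768/7, 16384, …
L₀ from L_f via x↦r, Dx↦r'^{-1}Dx.
L = (16·x + 32·x^2)·Dx + (1 + 8·x + 24·x^2 + 32·x^3)·Dx^2  (order 2).
h: a_k = 0, -8, 0, 64/3, -64, 512/5, 0, -4096/7, 2048, …
ICs: h(0) = 0, h′(0) = -8.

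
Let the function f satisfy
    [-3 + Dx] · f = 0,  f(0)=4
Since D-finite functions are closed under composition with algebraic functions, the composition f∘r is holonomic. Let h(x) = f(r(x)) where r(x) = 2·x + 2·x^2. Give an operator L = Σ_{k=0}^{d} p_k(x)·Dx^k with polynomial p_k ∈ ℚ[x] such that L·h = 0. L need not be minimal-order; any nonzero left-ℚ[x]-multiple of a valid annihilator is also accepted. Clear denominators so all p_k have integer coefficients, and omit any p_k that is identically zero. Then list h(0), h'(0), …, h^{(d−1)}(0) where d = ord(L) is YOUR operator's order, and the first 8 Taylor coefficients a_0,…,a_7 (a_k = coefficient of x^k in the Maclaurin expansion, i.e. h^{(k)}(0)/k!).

L = (-6 - 12·x) + Dx  (order 1).
h: a_k = 4, 24, 96, 288, 720, 7776/5, 14976/5, 183168/35, …
ICs: h(0) = 4.

f: a_k = 4, 12, 18, 18, 27/2, 81/10, 81/20, 243/140, …
f∘r: x↦r, Dx↦Dx/r' in L_f ⇒ L₀.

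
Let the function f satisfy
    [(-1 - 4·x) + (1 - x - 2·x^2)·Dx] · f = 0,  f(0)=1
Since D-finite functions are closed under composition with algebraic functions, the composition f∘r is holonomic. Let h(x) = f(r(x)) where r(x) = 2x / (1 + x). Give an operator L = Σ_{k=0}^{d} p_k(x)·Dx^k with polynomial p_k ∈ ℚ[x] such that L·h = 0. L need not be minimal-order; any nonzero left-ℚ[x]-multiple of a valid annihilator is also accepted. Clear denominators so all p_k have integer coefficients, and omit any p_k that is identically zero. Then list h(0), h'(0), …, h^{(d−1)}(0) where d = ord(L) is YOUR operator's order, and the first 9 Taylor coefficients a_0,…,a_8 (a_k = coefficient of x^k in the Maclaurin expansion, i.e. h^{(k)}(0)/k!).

f: a_k = 1, 1, 3, 5, 11, 21, 43, 85, 171, …
Change of var in L_f (x↦r) gives L₀.
L = (2 + 18·x) + (-1 - x + 9·x^2 + 9·x^3)·Dx  (order 1).
h: a_k = 1, 2, 10, 18, 90, 162, 810, 1458, 7290, …
ICs: h(0) = 1.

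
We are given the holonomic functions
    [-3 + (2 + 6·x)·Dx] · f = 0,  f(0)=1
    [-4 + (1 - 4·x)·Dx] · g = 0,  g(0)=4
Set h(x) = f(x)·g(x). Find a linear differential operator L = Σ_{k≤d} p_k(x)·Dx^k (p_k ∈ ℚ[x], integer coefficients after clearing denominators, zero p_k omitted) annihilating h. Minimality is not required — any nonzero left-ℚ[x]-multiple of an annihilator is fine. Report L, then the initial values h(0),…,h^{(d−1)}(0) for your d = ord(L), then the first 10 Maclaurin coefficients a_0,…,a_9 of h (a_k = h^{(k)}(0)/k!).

f: a_k = 1, 3/2, -9/8, 27/16, -405/128, 1701/256, -15309/1024, 72171/2048, -2814669/32768, 14073345/65536, …
g: a_k = 4, 16, 64, 256, 1024, 4096, 16384, 65536, 262144, 1048576, …
f·g: L₀ = L_f ⊗_s L_g, ord ≤ 1·1.
L = (11 + 12·x) + (-2 + 2·x + 24·x^2)·Dx  (order 1).
h: a_k = 4, 22, 167/2, 1363/4, 43211/32, 347389/64, 5542915/256, 44415491/512, 2839776755/8192, 22732287385/16384, …
ICs: h(0) = 4.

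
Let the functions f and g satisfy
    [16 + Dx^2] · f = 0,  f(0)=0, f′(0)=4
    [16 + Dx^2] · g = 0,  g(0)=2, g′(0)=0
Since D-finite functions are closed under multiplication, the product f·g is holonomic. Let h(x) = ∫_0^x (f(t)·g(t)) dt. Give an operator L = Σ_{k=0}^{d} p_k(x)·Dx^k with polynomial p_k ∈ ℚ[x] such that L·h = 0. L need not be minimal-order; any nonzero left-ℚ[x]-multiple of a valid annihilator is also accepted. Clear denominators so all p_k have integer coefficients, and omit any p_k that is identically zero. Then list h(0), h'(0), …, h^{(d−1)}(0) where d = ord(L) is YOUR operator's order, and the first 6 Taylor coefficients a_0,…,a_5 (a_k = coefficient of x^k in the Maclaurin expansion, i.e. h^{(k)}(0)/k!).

L = 64·Dx^2 + Dx^4  (order 4).
h: a_k = 0, 0, 4, 0, -64/3, 0, …
ICs: h(0) = 0, h′(0) = 0, h′′(0) = 8, h′′′(0) = 0.

f: a_k = 0, 4, 0, -32/3, 0, 128/15, …
g: a_k = 2, 0, -16, 0, 64/3, 0, …
Sym-product of L_f,L_g gives L₀ (≤ ord 4).
h=∫₀ˣh₀: take L = L₀·Dx.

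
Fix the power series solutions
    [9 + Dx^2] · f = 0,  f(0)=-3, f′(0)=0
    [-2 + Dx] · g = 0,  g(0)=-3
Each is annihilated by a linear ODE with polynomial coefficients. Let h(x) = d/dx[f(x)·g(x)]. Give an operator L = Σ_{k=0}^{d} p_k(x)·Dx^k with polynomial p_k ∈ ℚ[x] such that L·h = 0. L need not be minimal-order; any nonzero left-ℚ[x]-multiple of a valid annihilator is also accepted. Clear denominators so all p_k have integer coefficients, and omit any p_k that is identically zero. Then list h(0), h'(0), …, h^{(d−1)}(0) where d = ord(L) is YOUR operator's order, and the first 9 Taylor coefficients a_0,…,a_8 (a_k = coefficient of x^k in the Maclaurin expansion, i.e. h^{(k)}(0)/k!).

f: a_k = -3, 0, 27/2, 0, -81/8, 0, 243/80, 0, -2187/4480, …
g: a_k = -3, -6, -6, -4, -2, -4/5, -4/15, -8/105, -2/105, …
Product ⇒ symmetric product L₀, ord ≤ 2.
h₀' ⇒ L via d/dx closure of L₀.
L = 13 - 4·Dx + Dx^2  (order 2).
h: a_k = 18, -45, -207, -357/2, 183/4, 1221/8, 3277/40, -239/560, -43079/2240, …
ICs: h(0) = 18, h′(0) = -45.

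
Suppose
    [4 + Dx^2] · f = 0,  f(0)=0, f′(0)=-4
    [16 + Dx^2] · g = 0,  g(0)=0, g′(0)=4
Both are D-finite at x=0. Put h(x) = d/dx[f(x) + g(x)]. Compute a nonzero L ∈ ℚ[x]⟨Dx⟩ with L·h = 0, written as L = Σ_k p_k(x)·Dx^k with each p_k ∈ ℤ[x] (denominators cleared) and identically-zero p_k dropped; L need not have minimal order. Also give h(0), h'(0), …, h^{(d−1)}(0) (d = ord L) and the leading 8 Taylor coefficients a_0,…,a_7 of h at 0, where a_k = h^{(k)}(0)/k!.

f: a_k = 0, -4, 0, 8/3, 0, -8/15, 0, 16/315, …
g: a_k = 0, 4, 0, -32/3, 0, 128/15, 0, -1024/315, …
Sum ⇒ L₀ = lclm(L_f,L_g) in ℚ(x)⟨Dx⟩.
h₀' ⇒ L via d/dx closure of L₀.
L = 64 + 20·Dx^2 + Dx^4  (order 4).
h: a_k = 0, 0, -24, 0, 40, 0, -112/5, 0, …
ICs: h(0) = 0, h′(0) = 0, h′′(0) = -48, h′′′(0) = 0.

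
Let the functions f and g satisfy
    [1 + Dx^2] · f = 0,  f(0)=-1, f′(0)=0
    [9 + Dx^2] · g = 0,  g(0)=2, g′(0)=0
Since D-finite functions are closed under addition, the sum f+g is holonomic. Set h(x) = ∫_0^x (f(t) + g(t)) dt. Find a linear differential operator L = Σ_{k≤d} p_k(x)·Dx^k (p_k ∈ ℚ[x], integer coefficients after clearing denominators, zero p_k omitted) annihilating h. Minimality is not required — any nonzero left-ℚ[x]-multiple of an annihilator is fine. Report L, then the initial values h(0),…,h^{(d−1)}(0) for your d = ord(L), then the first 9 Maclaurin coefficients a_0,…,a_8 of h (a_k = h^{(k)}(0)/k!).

L = 9·Dx + 10·Dx^3 + Dx^5  (order 5).
h: a_k = 0, 1, 0, -17/6, 0, 161/120, 0, -1457/5040, 0, …
ICs: h(0) = 0, h′(0) = 1, h′′(0) = 0, h′′′(0) = -17, h′′′′(0) = 0.

f: a_k = -1, 0, 1/2, 0, -1/24, 0, 1/720, 0, -1/40320, …
g: a_k = 2, 0, -9, 0, 27/4, 0, -81/40, 0, 729/2240, …
Sum ⇒ L₀ = lclm(L_f,L_g) in ℚ(x)⟨Dx⟩.
Integrate: L := L₀·Dx.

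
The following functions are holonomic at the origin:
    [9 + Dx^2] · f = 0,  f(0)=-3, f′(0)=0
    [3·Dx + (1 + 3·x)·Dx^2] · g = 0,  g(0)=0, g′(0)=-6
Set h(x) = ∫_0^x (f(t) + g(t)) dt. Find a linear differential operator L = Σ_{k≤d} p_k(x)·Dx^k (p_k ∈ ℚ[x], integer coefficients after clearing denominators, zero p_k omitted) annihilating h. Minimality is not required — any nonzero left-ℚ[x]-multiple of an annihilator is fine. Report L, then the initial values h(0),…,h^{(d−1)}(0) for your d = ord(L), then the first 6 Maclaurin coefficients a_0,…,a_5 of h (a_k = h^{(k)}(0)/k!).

f: a_k = -3, 0, 27/2, 0, -81/8, 0, …
g: a_k = 0, -6, 9, -18, 81/2, -486/5, …
Weyl lclm of L_f,L_g ⇒ L₀ (ord ≤ 4).
h=∫h₀ ⇒ L = L₀·Dx.
L = (63 + 54·x + 81·x^2)·Dx^2 + (9 + 45·x + 81·x^2 + 81·x^3)·Dx^3 + (7 + 6·x + 9·x^2)·Dx^4 + (1 + 5·x + 9·x^2 + 9·x^3)·Dx^5  (order 5).
h: a_k = 0, -3, -3, 15/2, -9/2, 243/40, …
ICs: h(0) = 0, h′(0) = -3, h′′(0) = -6, h′′′(0) = 45, h′′′′(0) = -108.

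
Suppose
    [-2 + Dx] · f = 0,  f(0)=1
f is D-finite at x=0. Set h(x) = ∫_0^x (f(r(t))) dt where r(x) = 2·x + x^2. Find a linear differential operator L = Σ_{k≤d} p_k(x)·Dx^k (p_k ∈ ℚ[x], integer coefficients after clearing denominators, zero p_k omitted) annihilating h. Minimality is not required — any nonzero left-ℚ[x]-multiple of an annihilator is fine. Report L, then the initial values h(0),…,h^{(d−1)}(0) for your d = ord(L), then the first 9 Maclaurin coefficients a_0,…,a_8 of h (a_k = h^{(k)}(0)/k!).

f: a_k = 1, 2, 2, 4/3, 2/3, 4/15, 4/45, 8/315, 2/315, …
L₀ from L_f via x↦r, Dx↦r'^{-1}Dx.
h=∫₀ˣh₀: take L = L₀·Dx.
L = (-4 - 4·x)·Dx + Dx^2  (order 2).
h: a_k = 0, 1, 2, 10/3, 14/3, 86/15, 284/45, 1996/315, 370/63, …
ICs: h(0) = 0, h′(0) = 1.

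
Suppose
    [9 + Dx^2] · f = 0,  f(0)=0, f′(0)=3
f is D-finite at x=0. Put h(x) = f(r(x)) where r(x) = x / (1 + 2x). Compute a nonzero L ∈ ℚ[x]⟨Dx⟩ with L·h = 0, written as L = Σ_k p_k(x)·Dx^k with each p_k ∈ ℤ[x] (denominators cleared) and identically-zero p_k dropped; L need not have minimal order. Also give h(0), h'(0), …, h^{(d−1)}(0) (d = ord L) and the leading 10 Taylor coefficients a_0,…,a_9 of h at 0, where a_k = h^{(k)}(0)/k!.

L = 9 + (4 + 24·x + 48·x^2 + 32·x^3)·Dx + (1 + 8·x + 24·x^2 + 32·x^3 + 16·x^4)·Dx^2  (order 2).
h: a_k = 0, 3, -6, 15/2, 3, -2319/40, 975/4, -429483/560, 83163/40, -4548585/896, …
ICs: h(0) = 0, h′(0) = 3.

f: a_k = 0, 3, 0, -9/2, 0, 81/40, 0, -243/560, 0, 243/4480, …
L₀ from L_f via x↦r, Dx↦r'^{-1}Dx.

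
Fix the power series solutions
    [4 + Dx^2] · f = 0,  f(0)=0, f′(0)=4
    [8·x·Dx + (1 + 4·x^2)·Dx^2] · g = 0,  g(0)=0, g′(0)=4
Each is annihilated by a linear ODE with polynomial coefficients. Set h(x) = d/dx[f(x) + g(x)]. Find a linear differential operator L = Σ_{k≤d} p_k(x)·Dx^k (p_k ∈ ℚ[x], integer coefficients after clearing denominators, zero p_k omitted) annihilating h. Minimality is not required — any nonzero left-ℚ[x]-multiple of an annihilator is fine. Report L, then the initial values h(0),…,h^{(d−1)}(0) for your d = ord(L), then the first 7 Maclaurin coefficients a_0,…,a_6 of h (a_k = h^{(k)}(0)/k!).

f: a_k = 0, 4, 0, -8/3, 0, 8/15, 0, …
g: a_k = 0, 4, 0, -16/3, 0, 64/5, 0, …
Sum ⇒ L₀ = lclm(L_f,L_g) in ℚ(x)⟨Dx⟩.
h₀' ⇒ L via d/dx closure of L₀.
L = (-352·x + 1792·x^3 + 512·x^5) + (-4 + 112·x^2 + 576·x^4 + 256·x^6)·Dx + (-88·x + 448·x^3 + 128·x^5)·Dx^2 + (-1 + 28·x^2 + 144·x^4 + 64·x^6)·Dx^3  (order 3).
h: a_k = 8, 0, -24, 0, 200/3, 0, -11536/45, …
ICs: h(0) = 8, h′(0) = 0, h′′(0) = -48.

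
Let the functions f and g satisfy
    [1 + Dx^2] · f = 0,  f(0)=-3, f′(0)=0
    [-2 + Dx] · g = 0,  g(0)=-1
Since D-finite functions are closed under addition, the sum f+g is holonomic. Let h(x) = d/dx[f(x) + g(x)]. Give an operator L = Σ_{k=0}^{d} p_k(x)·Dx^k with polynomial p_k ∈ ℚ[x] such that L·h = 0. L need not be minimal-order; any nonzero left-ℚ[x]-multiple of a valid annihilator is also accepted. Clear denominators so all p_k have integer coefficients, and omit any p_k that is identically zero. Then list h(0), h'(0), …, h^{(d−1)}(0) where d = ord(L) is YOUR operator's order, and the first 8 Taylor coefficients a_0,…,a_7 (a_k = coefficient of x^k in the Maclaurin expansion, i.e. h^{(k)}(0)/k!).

L = 2 - Dx + 2·Dx^2 - Dx^3  (order 3).
h: a_k = -2, -1, -4, -19/6, -4/3, -61/120, -8/45, -37/720, …
ICs: h(0) = -2, h′(0) = -1, h′′(0) = -8.

f: a_k = -3, 0, 3/2, 0, -1/8, 0, 1/240, 0, …
g: a_k = -1, -2, -2, -4/3, -2/3, -4/15, -4/45, -8/315, …
Sum ⇒ L₀ = lclm(L_f,L_g) in ℚ(x)⟨Dx⟩.
h₀' ⇒ L via d/dx closure of L₀.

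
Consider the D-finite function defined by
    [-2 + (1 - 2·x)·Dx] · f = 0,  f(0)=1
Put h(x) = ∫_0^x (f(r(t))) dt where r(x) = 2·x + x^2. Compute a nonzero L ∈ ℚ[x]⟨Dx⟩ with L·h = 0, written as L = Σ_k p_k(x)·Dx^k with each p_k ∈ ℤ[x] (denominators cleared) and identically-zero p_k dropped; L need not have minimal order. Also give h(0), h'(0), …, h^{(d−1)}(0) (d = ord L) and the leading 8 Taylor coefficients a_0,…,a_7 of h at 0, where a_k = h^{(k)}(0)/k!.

f: a_k = 1, 2, 4, 8, 16, 32, 64, 128, …
f∘r: x↦r, Dx↦Dx/r' in L_f ⇒ L₀.
h=∫₀ˣh₀: take L = L₀·Dx.
L = (4 + 4·x)·Dx + (-1 + 4·x + 2·x^2)·Dx^2  (order 2).
h: a_k = 0, 1, 2, 6, 20, 356/5, 264, 7048/7, …
ICs: h(0) = 0, h′(0) = 1.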